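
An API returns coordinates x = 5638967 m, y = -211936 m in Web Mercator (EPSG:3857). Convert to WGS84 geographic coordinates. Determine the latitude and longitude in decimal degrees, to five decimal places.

lat -1.90350°, lon 50.65570°

R = 6378137 m. λ = x/R = 50.65570243°.
φ = 2·arctan(exp(y/R)) − 90° = 2·arctan(0.96732) − 90° = -1.90350323°.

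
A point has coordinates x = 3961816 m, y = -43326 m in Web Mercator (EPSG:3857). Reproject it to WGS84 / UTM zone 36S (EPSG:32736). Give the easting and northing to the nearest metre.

Web Mercator inverse (R = 6378137 m) → φ = -0.38920109°, λ = 35.58959866°.
UTM 36S forward: E = 788249.699 m, N = 9956937.308 m.

E 788250 m, N 9956937 m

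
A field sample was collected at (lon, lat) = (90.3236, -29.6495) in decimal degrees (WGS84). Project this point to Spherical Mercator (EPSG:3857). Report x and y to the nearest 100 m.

x 10054800 m, y -3458600 m

Web Mercator is spherical with R = a = 6378137 m.
x = R·λ = 6378137 × 1.576444212 = 10054777.159 m.
y = R·ln tan(π/4 + φ/2) = 6378137 × -0.542254804 = -3458575.432 m.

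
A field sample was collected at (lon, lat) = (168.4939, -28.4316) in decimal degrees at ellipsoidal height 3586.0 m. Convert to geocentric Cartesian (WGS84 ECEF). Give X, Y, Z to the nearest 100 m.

X -5503400 m, Y 1120300 m, Z -3020400 m

WGS84: a = 6378137 m, e² = 0.006694380; N(φ) = a/√(1−e²sin²φ) = 6382981.870 m.
X = (N+h)·cosφ·cosλ = -5503391.843 m; Y = (N+h)·cosφ·sinλ = 1120287.910 m; Z = (N(1−e²)+h)·sinφ = -3020360.056 m.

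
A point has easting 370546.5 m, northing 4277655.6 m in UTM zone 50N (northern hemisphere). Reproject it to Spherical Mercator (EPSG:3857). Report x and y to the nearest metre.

Unproject from UTM 50N (λ₀ = 117°) → φ = 38.63799986°, λ = 115.51260019°.
Web Mercator (R = 6378137 m): x = 12858803.833 m, y = 4669950.014 m.

x 12858804 m, y 4669950 m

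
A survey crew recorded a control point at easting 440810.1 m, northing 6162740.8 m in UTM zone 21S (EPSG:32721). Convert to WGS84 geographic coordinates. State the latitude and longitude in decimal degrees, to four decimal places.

lat -34.6756°, lon -57.6461°

Zone 21S: λ₀ = -57°, k₀ = 0.9996, false easting 500000 m, false northing 10000000 m.
Meridian distance M = (N − FN)/k₀ = -3838794.7 m.
Inverse transverse Mercator on WGS84 gives φ = -34.67560024°, λ = -57.64610027°.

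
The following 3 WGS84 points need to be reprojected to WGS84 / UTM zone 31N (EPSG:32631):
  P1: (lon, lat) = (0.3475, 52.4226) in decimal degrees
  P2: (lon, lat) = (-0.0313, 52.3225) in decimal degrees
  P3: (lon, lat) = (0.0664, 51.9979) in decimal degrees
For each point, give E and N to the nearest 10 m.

P1: E 319640 m, N 5811350 m; P2: E 293420 m, N 5801240 m; P3: E 298620 m, N 5764870 m

UTM zone 31N: λ₀ = 3°, k₀ = 0.9996.
P1 (52.4226°, 0.3475°) → (319640.587, 5811352.416) m.
P2 (52.3225°, -0.0313°) → (293422.661, 5801235.375) m.
P3 (51.9979°, 0.0664°) → (298618.571, 5764868.656) m.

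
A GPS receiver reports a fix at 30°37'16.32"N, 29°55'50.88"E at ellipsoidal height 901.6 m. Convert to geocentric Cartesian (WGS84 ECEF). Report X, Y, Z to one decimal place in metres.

X 4761498.3 m, Y 2741390.0 m, Z 3230283.8 m

WGS84: a = 6378137 m, e² = 0.006694380; N(φ) = a/√(1−e²sin²φ) = 6383683.127 m.
X = (N+h)·cosφ·cosλ = 4761498.312 m; Y = (N+h)·cosφ·sinλ = 2741389.959 m; Z = (N(1−e²)+h)·sinφ = 3230283.815 m.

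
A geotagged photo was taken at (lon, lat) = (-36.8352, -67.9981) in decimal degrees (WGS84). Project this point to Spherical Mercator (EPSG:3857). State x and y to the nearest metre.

x -4100476 m, y -10446433 m

Web Mercator is spherical with R = a = 6378137 m.
x = R·λ = 6378137 × -0.642895521 = -4100475.707 m.
y = R·ln tan(π/4 + φ/2) = 6378137 × -1.637850163 = -10446432.727 m.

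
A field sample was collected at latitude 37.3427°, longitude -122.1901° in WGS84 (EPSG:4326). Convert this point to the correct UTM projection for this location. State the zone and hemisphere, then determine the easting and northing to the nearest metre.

Zone 10N: E 571738 m, N 4133198 m

Longitude -122.1901° lies in the 6° band [-126°, -120°), giving zone 10; latitude is north of the equator, so 10N.
Zone 10 central meridian λ₀ = 6×10 − 183 = -123°; Δλ = +0.8099°.
Transverse Mercator on WGS84 with k₀ = 0.9996 gives E = 571737.657 m, N = 4133197.858 m.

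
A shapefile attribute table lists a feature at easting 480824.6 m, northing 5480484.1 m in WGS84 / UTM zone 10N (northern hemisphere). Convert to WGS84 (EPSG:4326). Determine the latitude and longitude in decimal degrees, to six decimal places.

Zone 10N: λ₀ = -123°, k₀ = 0.9996, false easting 500000 m.
Meridian distance M = (N − FN)/k₀ = 5482677.2 m.
Inverse transverse Mercator on WGS84 gives φ = 49.47669976°, λ = -123.26470035°.

lat 49.476700°, lon -123.264700°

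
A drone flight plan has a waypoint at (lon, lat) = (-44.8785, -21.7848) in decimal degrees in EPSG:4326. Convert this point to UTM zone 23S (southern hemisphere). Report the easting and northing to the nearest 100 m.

E 512600 m, N 7591000 m

Zone 23 central meridian λ₀ = 6×23 − 183 = -45°; Δλ = +0.1215°.
Transverse Mercator on WGS84 with k₀ = 0.9996 gives E = 512560.173 m, N = 7590987.412 m.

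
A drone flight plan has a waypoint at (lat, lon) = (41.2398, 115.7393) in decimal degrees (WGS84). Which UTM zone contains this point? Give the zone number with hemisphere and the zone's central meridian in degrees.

UTM zone = ⌊(λ + 180)/6⌋ + 1; 115.7393° ∈ [114°, 120°) → zone 50.
Hemisphere: N (φ ≥ 0).
Central meridian λ₀ = 6×50 − 183 = 117°.

Zone 50N, central meridian 117°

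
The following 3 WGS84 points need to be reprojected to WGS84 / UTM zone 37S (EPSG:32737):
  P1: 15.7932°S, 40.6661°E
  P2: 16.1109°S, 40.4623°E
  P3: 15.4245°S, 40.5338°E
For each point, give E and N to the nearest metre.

UTM zone 37S: λ₀ = 39°, k₀ = 0.9996.
P1 (-15.7932°, 40.6661°) → (678462.421, 8253233.122) m.
P2 (-16.1109°, 40.4623°) → (656381.647, 8218243.565) m.
P3 (-15.4245°, 40.5338°) → (664582.139, 8294135.533) m.

P1: E 678462 m, N 8253233 m; P2: E 656382 m, N 8218244 m; P3: E 664582 m, N 8294136 m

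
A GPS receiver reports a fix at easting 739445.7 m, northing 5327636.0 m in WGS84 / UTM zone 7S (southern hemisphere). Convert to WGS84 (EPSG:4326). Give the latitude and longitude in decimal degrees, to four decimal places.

lat -42.1668°, lon -138.1013°

Zone 7S: λ₀ = -141°, k₀ = 0.9996, false easting 500000 m, false northing 10000000 m.
Meridian distance M = (N − FN)/k₀ = -4674233.7 m.
Inverse transverse Mercator on WGS84 gives φ = -42.16680043°, λ = -138.10130043°.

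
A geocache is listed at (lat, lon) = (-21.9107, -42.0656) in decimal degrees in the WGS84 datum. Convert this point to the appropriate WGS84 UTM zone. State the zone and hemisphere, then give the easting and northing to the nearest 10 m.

Longitude -42.0656° lies in the 6° band [-48°, -42°), giving zone 23; latitude is south of the equator, so 23S.
Zone 23 central meridian λ₀ = 6×23 − 183 = -45°; Δλ = +2.9344°.
Transverse Mercator on WGS84 with k₀ = 0.9996 gives E = 803176.798 m, N = 7574158.430 m.

Zone 23S: E 803180 m, N 7574160 m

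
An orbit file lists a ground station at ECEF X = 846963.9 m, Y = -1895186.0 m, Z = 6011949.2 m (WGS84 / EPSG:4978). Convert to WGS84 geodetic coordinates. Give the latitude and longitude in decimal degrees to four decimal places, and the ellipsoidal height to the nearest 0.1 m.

lat 71.0694°, lon -65.9200°, h 1216.7 m

λ = atan2(Y, X) = -65.91999931°; p = √(X²+Y²) = 2075831.8 m.
Bowring's method on WGS84 (a = 6378137 m, b = 6356752.314 m) gives φ = 71.06940038°, h = 1216.692 m.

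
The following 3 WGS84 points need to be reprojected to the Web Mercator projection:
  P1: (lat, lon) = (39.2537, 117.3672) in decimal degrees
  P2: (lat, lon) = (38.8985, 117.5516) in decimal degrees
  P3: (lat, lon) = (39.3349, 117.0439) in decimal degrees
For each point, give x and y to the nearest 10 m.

P1: x 13065260 m, y 4758080 m; P2: x 13085780 m, y 4707140 m; P3: x 13029270 m, y 4769760 m

Web Mercator: x = R·λ, y = R·ln tan(π/4+φ/2), R = 6378137 m.
P1 (39.2537°, 117.3672°) → (13065256.940, 4758077.348) m.
P2 (38.8985°, 117.5516°) → (13085784.254, 4707142.979) m.
P3 (39.3349°, 117.0439°) → (13029267.348, 4769757.290) m.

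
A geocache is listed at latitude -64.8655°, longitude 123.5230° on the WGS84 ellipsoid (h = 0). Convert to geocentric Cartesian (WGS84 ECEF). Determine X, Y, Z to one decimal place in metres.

WGS84: a = 6378137 m, e² = 0.006694380; N(φ) = a/√(1−e²sin²φ) = 6395706.668 m.
X = (N+h)·cosφ·cosλ = -1500269.237 m; Y = (N+h)·cosφ·sinλ = 2264683.813 m; Z = (N(1−e²)+h)·sinφ = -5751356.473 m.

X -1500269.2 m, Y 2264683.8 m, Z -5751356.5 m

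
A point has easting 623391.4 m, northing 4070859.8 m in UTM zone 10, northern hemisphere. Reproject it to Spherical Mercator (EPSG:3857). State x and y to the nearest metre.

Unproject from UTM 10N (λ₀ = -123°) → φ = 36.77550007°, λ = -121.61729980°.
Web Mercator (R = 6378137 m): x = -13538375.885 m, y = 4407860.419 m.

x -13538376 m, y 4407860 m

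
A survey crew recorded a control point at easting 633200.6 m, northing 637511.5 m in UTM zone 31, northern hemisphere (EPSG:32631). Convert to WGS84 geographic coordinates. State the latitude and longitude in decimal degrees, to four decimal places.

lat 5.7663°, lon 4.2030°

Zone 31N: λ₀ = 3°, k₀ = 0.9996, false easting 500000 m.
Meridian distance M = (N − FN)/k₀ = 637766.6 m.
Inverse transverse Mercator on WGS84 gives φ = 5.76630018°, λ = 4.20300017°.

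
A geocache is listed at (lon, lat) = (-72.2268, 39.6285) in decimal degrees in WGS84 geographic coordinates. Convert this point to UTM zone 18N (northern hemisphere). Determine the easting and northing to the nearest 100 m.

E 738000 m, N 4390200 m

Zone 18 central meridian λ₀ = 6×18 − 183 = -75°; Δλ = +2.7732°.
Transverse Mercator on WGS84 with k₀ = 0.9996 gives E = 738014.859 m, N = 4390201.113 m.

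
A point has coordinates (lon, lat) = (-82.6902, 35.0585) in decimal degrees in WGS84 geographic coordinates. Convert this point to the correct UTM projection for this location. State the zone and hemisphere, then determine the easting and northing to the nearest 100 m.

Zone 17N: E 345900 m, N 3880800 m

Longitude -82.6902° lies in the 6° band [-84°, -78°), giving zone 17; latitude is north of the equator, so 17N.
Zone 17 central meridian λ₀ = 6×17 − 183 = -81°; Δλ = -1.6902°.
Transverse Mercator on WGS84 with k₀ = 0.9996 gives E = 345868.635 m, N = 3880836.618 m.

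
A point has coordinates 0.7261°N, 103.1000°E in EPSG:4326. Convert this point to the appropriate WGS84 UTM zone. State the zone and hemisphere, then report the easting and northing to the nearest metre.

Longitude 103.1000° lies in the 6° band [102°, 108°), giving zone 48; latitude is north of the equator, so 48N.
Zone 48 central meridian λ₀ = 6×48 − 183 = 105°; Δλ = -1.9000°.
Transverse Mercator on WGS84 with k₀ = 0.9996 gives E = 288555.428 m, N = 80300.350 m.

Zone 48N: E 288555 m, N 80300 m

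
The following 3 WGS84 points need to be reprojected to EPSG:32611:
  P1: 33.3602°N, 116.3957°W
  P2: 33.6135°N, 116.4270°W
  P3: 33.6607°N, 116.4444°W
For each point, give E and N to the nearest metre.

P1: E 556221 m, N 3691383 m; P2: E 553154 m, N 3719450 m; P3: E 551512 m, N 3724675 m

UTM zone 11N: λ₀ = -117°, k₀ = 0.9996.
P1 (33.3602°, -116.3957°) → (556221.107, 3691382.946) m.
P2 (33.6135°, -116.4270°) → (553154.102, 3719450.111) m.
P3 (33.6607°, -116.4444°) → (551511.867, 3724674.540) m.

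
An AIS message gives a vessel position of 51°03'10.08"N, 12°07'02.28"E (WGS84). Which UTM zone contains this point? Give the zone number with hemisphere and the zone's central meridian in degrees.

Zone 33N, central meridian 15°

UTM zone = ⌊(λ + 180)/6⌋ + 1; 12.1173° ∈ [12°, 18°) → zone 33.
Hemisphere: N (φ ≥ 0).
Central meridian λ₀ = 6×33 − 183 = 15°.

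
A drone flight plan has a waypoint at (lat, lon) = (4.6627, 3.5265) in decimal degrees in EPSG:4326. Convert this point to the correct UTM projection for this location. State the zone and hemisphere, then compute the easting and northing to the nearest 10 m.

Longitude 3.5265° lies in the 6° band [0°, 6°), giving zone 31; latitude is north of the equator, so 31N.
Zone 31 central meridian λ₀ = 6×31 − 183 = 3°; Δλ = +0.5265°.
Transverse Mercator on WGS84 with k₀ = 0.9996 gives E = 558394.486 m, N = 515401.666 m.

Zone 31N: E 558390 m, N 515400 m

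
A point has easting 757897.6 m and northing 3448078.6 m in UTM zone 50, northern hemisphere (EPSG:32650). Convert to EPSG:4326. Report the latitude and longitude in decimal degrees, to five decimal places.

lat 31.13830°, lon 119.70490°

Zone 50N: λ₀ = 117°, k₀ = 0.9996, false easting 500000 m.
Meridian distance M = (N − FN)/k₀ = 3449458.4 m.
Inverse transverse Mercator on WGS84 gives φ = 31.13830001°, λ = 119.70489982°.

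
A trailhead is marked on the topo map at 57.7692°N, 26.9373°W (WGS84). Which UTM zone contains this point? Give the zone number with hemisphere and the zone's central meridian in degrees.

Zone 26N, central meridian -27°

UTM zone = ⌊(λ + 180)/6⌋ + 1; -26.9373° ∈ [-30°, -24°) → zone 26.
Hemisphere: N (φ ≥ 0).
Central meridian λ₀ = 6×26 − 183 = -27°.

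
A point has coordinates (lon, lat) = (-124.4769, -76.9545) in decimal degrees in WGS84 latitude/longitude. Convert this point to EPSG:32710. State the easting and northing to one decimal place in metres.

Zone 10 central meridian λ₀ = 6×10 − 183 = -123°; Δλ = -1.4769°.
Transverse Mercator on WGS84 with k₀ = 0.9996 gives E = 462789.240 m, N = 1457837.036 m.

E 462789.2 m, N 1457837.0 m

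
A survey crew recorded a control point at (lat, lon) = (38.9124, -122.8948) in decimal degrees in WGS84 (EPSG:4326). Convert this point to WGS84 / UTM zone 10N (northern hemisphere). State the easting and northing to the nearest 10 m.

E 509120 m, N 4307060 m

Zone 10 central meridian λ₀ = 6×10 − 183 = -123°; Δλ = +0.1052°.
Transverse Mercator on WGS84 with k₀ = 0.9996 gives E = 509120.675 m, N = 4307060.850 m.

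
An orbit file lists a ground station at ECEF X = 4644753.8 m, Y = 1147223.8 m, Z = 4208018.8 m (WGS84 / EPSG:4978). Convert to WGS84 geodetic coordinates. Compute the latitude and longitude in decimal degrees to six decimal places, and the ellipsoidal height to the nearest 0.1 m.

lat 41.523800°, lon 13.874000°, h 2816.6 m

λ = atan2(Y, X) = 13.87400000°; p = √(X²+Y²) = 4784334.9 m.
Bowring's method on WGS84 (a = 6378137 m, b = 6356752.314 m) gives φ = 41.52379970°, h = 2816.585 m.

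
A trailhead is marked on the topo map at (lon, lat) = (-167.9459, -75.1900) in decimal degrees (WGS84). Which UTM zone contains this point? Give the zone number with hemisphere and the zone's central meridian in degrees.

UTM zone = ⌊(λ + 180)/6⌋ + 1; -167.9459° ∈ [-168°, -162°) → zone 3.
Hemisphere: S (φ < 0).
Central meridian λ₀ = 6×3 − 183 = -165°.

Zone 3S, central meridian -165°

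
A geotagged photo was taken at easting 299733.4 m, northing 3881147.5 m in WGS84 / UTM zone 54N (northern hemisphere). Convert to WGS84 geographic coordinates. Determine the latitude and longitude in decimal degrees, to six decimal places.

lat 35.053200°, lon 138.804100°

Zone 54N: λ₀ = 141°, k₀ = 0.9996, false easting 500000 m.
Meridian distance M = (N − FN)/k₀ = 3882700.6 m.
Inverse transverse Mercator on WGS84 gives φ = 35.05319977°, λ = 138.804099503°.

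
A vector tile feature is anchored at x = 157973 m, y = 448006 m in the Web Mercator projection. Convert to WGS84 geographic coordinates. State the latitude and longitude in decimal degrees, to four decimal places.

R = 6378137 m. λ = x/R = 1.41909560°.
φ = 2·arctan(exp(y/R)) − 90° = 2·arctan(1.07277) − 90° = 4.02120111°.

lat 4.0212°, lon 1.4191°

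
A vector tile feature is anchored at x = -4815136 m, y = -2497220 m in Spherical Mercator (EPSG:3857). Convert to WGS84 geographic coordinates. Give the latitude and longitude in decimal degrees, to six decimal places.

lat -21.880801°, lon -43.255103°

R = 6378137 m. λ = x/R = -43.25510264°.
φ = 2·arctan(exp(y/R)) − 90° = 2·arctan(0.67602) − 90° = -21.88080123°.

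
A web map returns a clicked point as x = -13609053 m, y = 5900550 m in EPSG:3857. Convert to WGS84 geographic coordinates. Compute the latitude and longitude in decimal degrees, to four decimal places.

R = 6378137 m. λ = x/R = -122.25220312°.
φ = 2·arctan(exp(y/R)) − 90° = 2·arctan(2.52217) − 90° = 46.74499719°.

lat 46.7450°, lon -122.2522°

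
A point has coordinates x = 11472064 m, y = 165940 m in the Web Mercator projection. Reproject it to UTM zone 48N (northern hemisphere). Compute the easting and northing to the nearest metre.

E 283635 m, N 164841 m

Web Mercator inverse (R = 6378137 m) → φ = 1.49049624°, λ = 103.05530432°.
UTM 48N forward: E = 283635.017 m, N = 164840.529 m.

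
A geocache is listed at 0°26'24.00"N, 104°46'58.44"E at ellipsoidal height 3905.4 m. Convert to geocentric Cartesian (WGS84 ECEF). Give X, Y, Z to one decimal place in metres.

X -1628376.4 m, Y 6170613.4 m, Z 48682.2 m

WGS84: a = 6378137 m, e² = 0.006694380; N(φ) = a/√(1−e²sin²φ) = 6378138.259 m.
X = (N+h)·cosφ·cosλ = -1628376.353 m; Y = (N+h)·cosφ·sinλ = 6170613.400 m; Z = (N(1−e²)+h)·sinφ = 48682.204 m.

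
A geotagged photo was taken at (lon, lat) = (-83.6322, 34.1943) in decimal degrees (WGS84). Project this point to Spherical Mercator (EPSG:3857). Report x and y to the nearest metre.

x -9309894 m, y 4054922 m

Web Mercator is spherical with R = a = 6378137 m.
x = R·λ = 6378137 × -1.459657251 = -9309893.918 m.
y = R·ln tan(π/4 + φ/2) = 6378137 × 0.635753309 = 4054921.703 m.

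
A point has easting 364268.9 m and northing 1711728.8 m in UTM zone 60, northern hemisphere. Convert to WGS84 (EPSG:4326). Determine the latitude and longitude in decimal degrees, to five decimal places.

Zone 60N: λ₀ = 177°, k₀ = 0.9996, false easting 500000 m.
Meridian distance M = (N − FN)/k₀ = 1712413.8 m.
Inverse transverse Mercator on WGS84 gives φ = 15.47919998°, λ = 175.73469957°.

lat 15.47920°, lon 175.73470°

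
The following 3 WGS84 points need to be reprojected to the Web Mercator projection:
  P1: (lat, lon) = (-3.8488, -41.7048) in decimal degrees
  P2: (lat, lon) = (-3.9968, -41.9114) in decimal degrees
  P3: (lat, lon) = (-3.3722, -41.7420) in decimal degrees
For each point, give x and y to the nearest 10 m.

Web Mercator: x = R·λ, y = R·ln tan(π/4+φ/2), R = 6378137 m.
P1 (-3.8488°, -41.7048°) → (-4642557.100, -428769.039) m.
P2 (-3.9968°, -41.9114°) → (-4665555.706, -445283.018) m.
P3 (-3.3722°, -41.7420°) → (-4646698.185, -375608.503) m.

P1: x -4642560 m, y -428770 m; P2: x -4665560 m, y -445280 m; P3: x -4646700 m, y -375610 m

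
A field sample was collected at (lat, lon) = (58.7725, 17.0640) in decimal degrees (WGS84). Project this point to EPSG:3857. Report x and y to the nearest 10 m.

x 1899560 m, y 8131380 m

Web Mercator is spherical with R = a = 6378137 m.
x = R·λ = 6378137 × 0.297822984 = 1899555.791 m.
y = R·ln tan(π/4 + φ/2) = 6378137 × 1.274882781 = 8131377.034 m.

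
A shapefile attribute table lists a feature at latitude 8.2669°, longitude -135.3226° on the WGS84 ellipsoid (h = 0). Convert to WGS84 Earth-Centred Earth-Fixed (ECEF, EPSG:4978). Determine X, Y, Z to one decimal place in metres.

WGS84: a = 6378137 m, e² = 0.006694380; N(φ) = a/√(1−e²sin²φ) = 6378578.411 m.
X = (N+h)·cosφ·cosλ = -4488529.612 m; Y = (N+h)·cosφ·sinλ = -4438267.356 m; Z = (N(1−e²)+h)·sinφ = 911001.171 m.

X -4488529.6 m, Y -4438267.4 m, Z 911001.2 m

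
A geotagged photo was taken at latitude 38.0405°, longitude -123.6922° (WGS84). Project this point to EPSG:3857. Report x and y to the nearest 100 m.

Web Mercator is spherical with R = a = 6378137 m.
x = R·λ = 6378137 × -2.158836149 = -13769352.719 m.
y = R·ln tan(π/4 + φ/2) = 6378137 × 0.718885262 = 4585148.685 m.

x -13769400 m, y 4585100 m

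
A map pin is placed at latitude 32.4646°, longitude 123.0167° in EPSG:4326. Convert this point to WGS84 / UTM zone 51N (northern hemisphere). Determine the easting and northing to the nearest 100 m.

Zone 51 central meridian λ₀ = 6×51 − 183 = 123°; Δλ = +0.0167°.
Transverse Mercator on WGS84 with k₀ = 0.9996 gives E = 501569.398 m, N = 3591935.113 m.

E 501600 m, N 3591900 m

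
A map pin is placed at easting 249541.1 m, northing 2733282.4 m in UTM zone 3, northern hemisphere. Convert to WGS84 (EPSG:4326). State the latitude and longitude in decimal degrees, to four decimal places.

lat 24.6936°, lon -167.4754°

Zone 3N: λ₀ = -165°, k₀ = 0.9996, false easting 500000 m.
Meridian distance M = (N − FN)/k₀ = 2734376.2 m.
Inverse transverse Mercator on WGS84 gives φ = 24.69359973°, λ = -167.47540028°.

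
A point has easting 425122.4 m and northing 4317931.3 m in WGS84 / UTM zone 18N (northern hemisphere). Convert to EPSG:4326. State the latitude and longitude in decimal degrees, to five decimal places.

Zone 18N: λ₀ = -75°, k₀ = 0.9996, false easting 500000 m.
Meridian distance M = (N − FN)/k₀ = 4319659.2 m.
Inverse transverse Mercator on WGS84 gives φ = 39.00720030°, λ = -75.86480052°.

lat 39.00720°, lon -75.86480°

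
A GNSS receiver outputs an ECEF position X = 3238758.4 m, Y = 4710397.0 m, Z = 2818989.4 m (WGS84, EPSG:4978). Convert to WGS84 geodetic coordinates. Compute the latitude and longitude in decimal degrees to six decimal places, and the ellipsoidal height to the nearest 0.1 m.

λ = atan2(Y, X) = 55.48849981°; p = √(X²+Y²) = 5716414.6 m.
Bowring's method on WGS84 (a = 6378137 m, b = 6356752.314 m) gives φ = 26.40270041°, h = -233.281 m.

lat 26.402700°, lon 55.488500°, h -233.3 m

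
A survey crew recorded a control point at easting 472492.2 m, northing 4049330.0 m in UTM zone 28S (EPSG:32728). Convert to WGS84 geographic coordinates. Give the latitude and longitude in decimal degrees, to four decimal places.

lat -53.7040°, lon -15.4167°

Zone 28S: λ₀ = -15°, k₀ = 0.9996, false easting 500000 m, false northing 10000000 m.
Meridian distance M = (N − FN)/k₀ = -5953051.2 m.
Inverse transverse Mercator on WGS84 gives φ = -53.70400002°, λ = -15.41669962°.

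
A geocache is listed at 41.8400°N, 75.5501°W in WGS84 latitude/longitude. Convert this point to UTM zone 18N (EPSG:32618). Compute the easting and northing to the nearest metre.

Zone 18 central meridian λ₀ = 6×18 − 183 = -75°; Δλ = -0.5501°.
Transverse Mercator on WGS84 with k₀ = 0.9996 gives E = 454328.000 m, N = 4632158.110 m.

E 454328 m, N 4632158 m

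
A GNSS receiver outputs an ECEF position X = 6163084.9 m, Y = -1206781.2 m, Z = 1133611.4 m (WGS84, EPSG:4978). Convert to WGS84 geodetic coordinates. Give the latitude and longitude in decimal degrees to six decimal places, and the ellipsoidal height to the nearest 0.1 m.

lat 10.299600°, lon -11.078800°, h 4156.2 m

λ = atan2(Y, X) = -11.07880019°; p = √(X²+Y²) = 6280122.3 m.
Bowring's method on WGS84 (a = 6378137 m, b = 6356752.314 m) gives φ = 10.29960000°, h = 4156.180 m.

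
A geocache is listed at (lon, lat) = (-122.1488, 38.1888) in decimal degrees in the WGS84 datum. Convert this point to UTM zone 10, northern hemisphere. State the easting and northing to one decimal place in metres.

E 574541.7 m, N 4227105.5 m

Zone 10 central meridian λ₀ = 6×10 − 183 = -123°; Δλ = +0.8512°.
Transverse Mercator on WGS84 with k₀ = 0.9996 gives E = 574541.735 m, N = 4227105.455 m.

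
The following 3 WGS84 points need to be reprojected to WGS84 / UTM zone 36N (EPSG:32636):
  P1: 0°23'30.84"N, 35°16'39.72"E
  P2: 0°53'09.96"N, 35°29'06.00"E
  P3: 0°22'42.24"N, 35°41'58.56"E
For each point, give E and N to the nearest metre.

UTM zone 36N: λ₀ = 33°, k₀ = 0.9996.
P1 (0.3919°, 35.2777°) → (753512.319, 43351.212) m.
P2 (0.8861°, 35.4850°) → (776572.702, 98033.549) m.
P3 (0.3784°, 35.6996°) → (800503.330, 41871.356) m.

P1: E 753512 m, N 43351 m; P2: E 776573 m, N 98034 m; P3: E 800503 m, N 41871 m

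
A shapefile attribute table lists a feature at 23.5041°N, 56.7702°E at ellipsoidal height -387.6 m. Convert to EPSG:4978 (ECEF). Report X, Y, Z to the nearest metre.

WGS84: a = 6378137 m, e² = 0.006694380; N(φ) = a/√(1−e²sin²φ) = 6381535.314 m.
X = (N+h)·cosφ·cosλ = 3206729.497 m; Y = (N+h)·cosφ·sinλ = 4894838.016 m; Z = (N(1−e²)+h)·sinφ = 2527857.924 m.

X 3206729 m, Y 4894838 m, Z 2527858 m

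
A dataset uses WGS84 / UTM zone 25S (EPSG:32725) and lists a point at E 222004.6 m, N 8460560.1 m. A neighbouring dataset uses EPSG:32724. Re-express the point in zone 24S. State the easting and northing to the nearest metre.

E 870476 m, N 8459395 m

UTM 25S → geographic: φ = -13.91150044°, λ = -35.57249972°.
UTM 24S (λ₀ = -39°) forward: E = 870476.405 m, N = 8459394.776 m.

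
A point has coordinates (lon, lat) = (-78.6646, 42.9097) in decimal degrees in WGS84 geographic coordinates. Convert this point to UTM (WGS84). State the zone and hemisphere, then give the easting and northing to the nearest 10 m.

Zone 17N: E 690640 m, N 4753430 m

Longitude -78.6646° lies in the 6° band [-84°, -78°), giving zone 17; latitude is north of the equator, so 17N.
Zone 17 central meridian λ₀ = 6×17 − 183 = -81°; Δλ = +2.3354°.
Transverse Mercator on WGS84 with k₀ = 0.9996 gives E = 690637.058 m, N = 4753433.213 m.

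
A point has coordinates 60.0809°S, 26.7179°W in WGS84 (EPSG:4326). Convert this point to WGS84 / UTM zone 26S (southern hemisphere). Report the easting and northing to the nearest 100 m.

Zone 26 central meridian λ₀ = 6×26 − 183 = -27°; Δλ = +0.2821°.
Transverse Mercator on WGS84 with k₀ = 0.9996 gives E = 515696.420 m, N = 3339545.614 m.

E 515700 m, N 3339500 m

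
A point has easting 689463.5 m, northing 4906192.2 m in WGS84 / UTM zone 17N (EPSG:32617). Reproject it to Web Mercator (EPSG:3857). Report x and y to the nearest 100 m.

Unproject from UTM 17N (λ₀ = -81°) → φ = 44.28430018°, λ = -78.62549952°.
Web Mercator (R = 6378137 m): x = -8752550.570 m, y = 5509544.219 m.

x -8752600 m, y 5509500 m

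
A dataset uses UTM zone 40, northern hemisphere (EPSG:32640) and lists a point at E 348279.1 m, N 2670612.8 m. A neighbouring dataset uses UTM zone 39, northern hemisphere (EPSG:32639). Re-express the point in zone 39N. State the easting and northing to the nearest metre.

E 958208 m, N 2677185 m

UTM 40N → geographic: φ = 24.14069989°, λ = 55.50680006°.
UTM 39N (λ₀ = 51°) forward: E = 958208.295 m, N = 2677184.592 m.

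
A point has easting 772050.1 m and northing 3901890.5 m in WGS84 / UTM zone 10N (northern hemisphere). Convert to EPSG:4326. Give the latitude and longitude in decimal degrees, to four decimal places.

Zone 10N: λ₀ = -123°, k₀ = 0.9996, false easting 500000 m.
Meridian distance M = (N − FN)/k₀ = 3903451.9 m.
Inverse transverse Mercator on WGS84 gives φ = 35.22319971°, λ = -120.01100024°.

lat 35.2232°, lon -120.0110°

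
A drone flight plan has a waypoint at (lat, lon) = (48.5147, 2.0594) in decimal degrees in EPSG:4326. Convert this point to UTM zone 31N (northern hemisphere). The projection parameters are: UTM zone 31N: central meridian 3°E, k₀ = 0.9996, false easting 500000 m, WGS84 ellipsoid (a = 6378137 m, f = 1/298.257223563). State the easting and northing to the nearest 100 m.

E 430500 m, N 5373900 m

Zone 31 central meridian λ₀ = 6×31 − 183 = 3°; Δλ = -0.9406°.
Transverse Mercator on WGS84 with k₀ = 0.9996 gives E = 430536.608 m, N = 5373936.717 m.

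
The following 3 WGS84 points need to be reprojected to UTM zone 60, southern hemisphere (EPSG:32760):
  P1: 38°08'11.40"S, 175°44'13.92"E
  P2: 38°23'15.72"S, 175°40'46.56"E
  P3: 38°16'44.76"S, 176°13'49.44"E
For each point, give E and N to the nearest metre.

UTM zone 60S: λ₀ = 177°, k₀ = 0.9996.
P1 (-38.1365°, 175.7372°) → (389333.206, 5778286.660) m.
P2 (-38.3877°, 175.6796°) → (384683.024, 5750342.222) m.
P3 (-38.2791°, 176.2304°) → (432687.586, 5762937.453) m.

P1: E 389333 m, N 5778287 m; P2: E 384683 m, N 5750342 m; P3: E 432688 m, N 5762937 m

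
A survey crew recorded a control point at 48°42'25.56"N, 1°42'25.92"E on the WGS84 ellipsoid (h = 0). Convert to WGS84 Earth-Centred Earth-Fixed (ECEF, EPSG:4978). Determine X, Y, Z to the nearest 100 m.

X 4215100 m, Y 125600 m, Z 4769100 m

WGS84: a = 6378137 m, e² = 0.006694380; N(φ) = a/√(1−e²sin²φ) = 6390223.127 m.
X = (N+h)·cosφ·cosλ = 4215091.182 m; Y = (N+h)·cosφ·sinλ = 125631.138 m; Z = (N(1−e²)+h)·sinφ = 4769126.524 m.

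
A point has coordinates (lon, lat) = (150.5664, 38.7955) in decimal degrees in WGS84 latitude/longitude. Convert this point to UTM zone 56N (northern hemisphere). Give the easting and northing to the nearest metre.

E 288651 m, N 4296897 m

Zone 56 central meridian λ₀ = 6×56 − 183 = 153°; Δλ = -2.4336°.
Transverse Mercator on WGS84 with k₀ = 0.9996 gives E = 288651.260 m, N = 4296896.545 m.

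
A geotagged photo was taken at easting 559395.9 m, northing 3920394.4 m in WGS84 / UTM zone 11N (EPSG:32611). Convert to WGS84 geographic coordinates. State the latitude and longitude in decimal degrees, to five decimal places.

lat 35.42520°, lon -116.34570°

Zone 11N: λ₀ = -117°, k₀ = 0.9996, false easting 500000 m.
Meridian distance M = (N − FN)/k₀ = 3921963.2 m.
Inverse transverse Mercator on WGS84 gives φ = 35.42520027°, λ = -116.34569983°.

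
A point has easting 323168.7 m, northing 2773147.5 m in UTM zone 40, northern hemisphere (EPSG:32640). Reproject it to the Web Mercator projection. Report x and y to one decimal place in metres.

x 6150056.8 m, y 2883570.8 m

Unproject from UTM 40N (λ₀ = 57°) → φ = 25.06370040°, λ = 55.24690008°.
Web Mercator (R = 6378137 m): x = 6150056.785 m, y = 2883570.814 m.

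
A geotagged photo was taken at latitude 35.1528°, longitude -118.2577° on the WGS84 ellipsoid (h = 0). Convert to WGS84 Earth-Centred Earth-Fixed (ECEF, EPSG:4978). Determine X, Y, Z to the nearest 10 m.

X -2471670 m, Y -4598520 m, Z 3651740 m

WGS84: a = 6378137 m, e² = 0.006694380; N(φ) = a/√(1−e²sin²φ) = 6385225.906 m.
X = (N+h)·cosφ·cosλ = -2471670.956 m; Y = (N+h)·cosφ·sinλ = -4598521.029 m; Z = (N(1−e²)+h)·sinφ = 3651740.139 m.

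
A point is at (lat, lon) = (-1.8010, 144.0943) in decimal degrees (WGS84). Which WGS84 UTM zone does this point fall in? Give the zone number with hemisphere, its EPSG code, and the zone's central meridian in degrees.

Zone 55S (EPSG:32755), central meridian 147°

UTM zone = ⌊(λ + 180)/6⌋ + 1; 144.0943° ∈ [144°, 150°) → zone 55.
Hemisphere: S (φ < 0).
Central meridian λ₀ = 6×55 − 183 = 147°.
EPSG code: 32755.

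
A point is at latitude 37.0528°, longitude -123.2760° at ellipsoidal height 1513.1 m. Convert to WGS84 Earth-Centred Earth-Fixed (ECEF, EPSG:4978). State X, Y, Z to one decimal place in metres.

WGS84: a = 6378137 m, e² = 0.006694380; N(φ) = a/√(1−e²sin²φ) = 6385902.224 m.
X = (N+h)·cosφ·cosλ = -2796953.358 m; Y = (N+h)·cosφ·sinλ = -4261843.838 m; Z = (N(1−e²)+h)·sinφ = 3822982.975 m.

X -2796953.4 m, Y -4261843.8 m, Z 3822983.0 m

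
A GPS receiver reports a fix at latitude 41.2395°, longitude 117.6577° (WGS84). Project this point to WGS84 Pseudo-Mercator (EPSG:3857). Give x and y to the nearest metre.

Web Mercator is spherical with R = a = 6378137 m.
x = R·λ = 6378137 × 2.053514255 = 13097595.252 m.
y = R·ln tan(π/4 + φ/2) = 6378137 × 0.791411709 = 5047732.300 m.

x 13097595 m, y 5047732 m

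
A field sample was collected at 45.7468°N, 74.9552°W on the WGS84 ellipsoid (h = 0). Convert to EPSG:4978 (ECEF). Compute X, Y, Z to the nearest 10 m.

X 1157320 m, Y -4305700 m, Z 4545650 m

WGS84: a = 6378137 m, e² = 0.006694380; N(φ) = a/√(1−e²sin²φ) = 6389117.943 m.
X = (N+h)·cosφ·cosλ = 1157317.195 m; Y = (N+h)·cosφ·sinλ = -4305697.120 m; Z = (N(1−e²)+h)·sinφ = 4545653.181 m.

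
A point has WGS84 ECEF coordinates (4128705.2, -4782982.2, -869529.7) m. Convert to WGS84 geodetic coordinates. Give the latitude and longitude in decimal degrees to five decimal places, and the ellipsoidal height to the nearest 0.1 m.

λ = atan2(Y, X) = -49.19899976°; p = √(X²+Y²) = 6318474.9 m.
Bowring's method on WGS84 (a = 6378137 m, b = 6356752.314 m) gives φ = -7.88780033°, h = 287.777 m.

lat -7.88780°, lon -49.19900°, h 287.8 m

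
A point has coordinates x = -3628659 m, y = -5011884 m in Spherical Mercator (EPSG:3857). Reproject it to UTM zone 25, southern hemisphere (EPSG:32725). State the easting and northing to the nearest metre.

Web Mercator inverse (R = 6378137 m) → φ = -40.99689712°, λ = -32.59679841°.
UTM 25S forward: E = 533911.501 m, N = 5461509.110 m.

E 533912 m, N 5461509 m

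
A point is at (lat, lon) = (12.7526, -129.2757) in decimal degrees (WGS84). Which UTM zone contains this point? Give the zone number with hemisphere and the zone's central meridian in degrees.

UTM zone = ⌊(λ + 180)/6⌋ + 1; -129.2757° ∈ [-132°, -126°) → zone 9.
Hemisphere: N (φ ≥ 0).
Central meridian λ₀ = 6×9 − 183 = -129°.

Zone 9N, central meridian -129°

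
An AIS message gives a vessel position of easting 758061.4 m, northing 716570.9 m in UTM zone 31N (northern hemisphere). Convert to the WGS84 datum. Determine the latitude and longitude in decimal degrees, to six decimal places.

lat 6.477400°, lon 5.333300°

Zone 31N: λ₀ = 3°, k₀ = 0.9996, false easting 500000 m.
Meridian distance M = (N − FN)/k₀ = 716857.6 m.
Inverse transverse Mercator on WGS84 gives φ = 6.47740000°, λ = 5.33329967°.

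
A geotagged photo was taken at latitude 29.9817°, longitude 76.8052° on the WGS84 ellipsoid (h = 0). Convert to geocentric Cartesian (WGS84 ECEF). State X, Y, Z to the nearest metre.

X 1262125 m, Y 5383296 m, Z 3168617 m

WGS84: a = 6378137 m, e² = 0.006694380; N(φ) = a/√(1−e²sin²φ) = 6383474.999 m.
X = (N+h)·cosφ·cosλ = 1262125.198 m; Y = (N+h)·cosφ·sinλ = 5383295.829 m; Z = (N(1−e²)+h)·sinφ = 3168616.757 m.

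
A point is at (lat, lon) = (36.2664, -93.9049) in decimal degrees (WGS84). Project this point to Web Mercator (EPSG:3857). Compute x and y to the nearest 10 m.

Web Mercator is spherical with R = a = 6378137 m.
x = R·λ = 6378137 × -1.638949689 = -10453445.651 m.
y = R·ln tan(π/4 + φ/2) = 6378137 × 0.680032396 = 4337339.788 m.

x -10453450 m, y 4337340 m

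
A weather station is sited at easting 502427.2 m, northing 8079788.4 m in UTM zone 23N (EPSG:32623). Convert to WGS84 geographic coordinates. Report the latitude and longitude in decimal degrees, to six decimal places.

lat 72.814500°, lon -44.926401°

Zone 23N: λ₀ = -45°, k₀ = 0.9996, false easting 500000 m.
Meridian distance M = (N − FN)/k₀ = 8083021.6 m.
Inverse transverse Mercator on WGS84 gives φ = 72.81449985°, λ = -44.92640142°.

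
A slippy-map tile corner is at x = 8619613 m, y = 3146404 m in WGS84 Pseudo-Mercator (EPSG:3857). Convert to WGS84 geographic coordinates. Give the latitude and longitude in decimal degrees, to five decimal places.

R = 6378137 m. λ = x/R = 77.43130101°.
φ = 2·arctan(exp(y/R)) − 90° = 2·arctan(1.63773) − 90° = 27.18340080°.

lat 27.18340°, lon 77.43130°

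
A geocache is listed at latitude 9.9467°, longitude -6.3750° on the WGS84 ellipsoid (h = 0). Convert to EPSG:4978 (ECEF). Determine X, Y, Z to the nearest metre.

X 6244043 m, Y -697623 m, Z 1094442 m

WGS84: a = 6378137 m, e² = 0.006694380; N(φ) = a/√(1−e²sin²φ) = 6378774.066 m.
X = (N+h)·cosφ·cosλ = 6244043.339 m; Y = (N+h)·cosφ·sinλ = -697623.057 m; Z = (N(1−e²)+h)·sinφ = 1094442.252 m.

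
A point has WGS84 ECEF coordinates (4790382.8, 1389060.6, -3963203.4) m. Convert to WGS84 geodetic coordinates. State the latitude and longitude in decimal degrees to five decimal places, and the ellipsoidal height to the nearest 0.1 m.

lat -38.65800°, lon 16.17050°, h 740.9 m

λ = atan2(Y, X) = 16.17049955°; p = √(X²+Y²) = 4987710.6 m.
Bowring's method on WGS84 (a = 6378137 m, b = 6356752.314 m) gives φ = -38.65799980°, h = 740.855 m.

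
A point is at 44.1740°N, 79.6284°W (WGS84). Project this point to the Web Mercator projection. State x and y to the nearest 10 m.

x -8864190 m, y 5492410 m

Web Mercator is spherical with R = a = 6378137 m.
x = R·λ = 6378137 × -1.389777758 = -8864192.941 m.
y = R·ln tan(π/4 + φ/2) = 6378137 × 0.861130560 = 5492408.687 m.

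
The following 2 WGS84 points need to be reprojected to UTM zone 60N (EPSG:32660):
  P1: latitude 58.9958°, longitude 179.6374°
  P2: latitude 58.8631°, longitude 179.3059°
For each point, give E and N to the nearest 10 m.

UTM zone 60N: λ₀ = 177°, k₀ = 0.9996.
P1 (58.9958°, 179.6374°) → (651518.066, 6542574.213) m.
P2 (58.8631°, 179.3059°) → (632988.073, 6527099.319) m.

P1: E 651520 m, N 6542570 m; P2: E 632990 m, N 6527100 m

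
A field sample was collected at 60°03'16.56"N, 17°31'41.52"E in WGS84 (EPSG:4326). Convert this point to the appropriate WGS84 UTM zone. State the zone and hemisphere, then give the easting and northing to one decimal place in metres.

Longitude 17.5282° lies in the 6° band [12°, 18°), giving zone 33; latitude is north of the equator, so 33N.
Zone 33 central meridian λ₀ = 6×33 − 183 = 15°; Δλ = +2.5282°.
Transverse Mercator on WGS84 with k₀ = 0.9996 gives E = 640761.794 m, N = 6660183.544 m.

Zone 33N: E 640761.8 m, N 6660183.5 m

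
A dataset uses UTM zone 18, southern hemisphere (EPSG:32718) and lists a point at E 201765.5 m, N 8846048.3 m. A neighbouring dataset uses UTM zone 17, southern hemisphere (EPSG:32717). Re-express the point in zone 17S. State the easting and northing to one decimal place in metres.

UTM 18S → geographic: φ = -10.42739961°, λ = -77.72389954°.
UTM 17S (λ₀ = -81°) forward: E = 858750.725 m, N = 8845474.269 m.

E 858750.7 m, N 8845474.3 m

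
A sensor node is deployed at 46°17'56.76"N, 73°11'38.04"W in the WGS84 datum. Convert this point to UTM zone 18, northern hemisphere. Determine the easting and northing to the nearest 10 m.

Zone 18 central meridian λ₀ = 6×18 − 183 = -75°; Δλ = +1.8061°.
Transverse Mercator on WGS84 with k₀ = 0.9996 gives E = 639094.026 m, N = 5128865.613 m.

E 639090 m, N 5128870 m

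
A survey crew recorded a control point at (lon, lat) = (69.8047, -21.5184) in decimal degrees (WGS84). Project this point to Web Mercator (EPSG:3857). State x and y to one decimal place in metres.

x 7770623.7 m, y -2453800.7 m

Web Mercator is spherical with R = a = 6378137 m.
x = R·λ = 6378137 × 1.218321848 = 7770623.659 m.
y = R·ln tan(π/4 + φ/2) = 6378137 × -0.384720599 = -2453800.688 m.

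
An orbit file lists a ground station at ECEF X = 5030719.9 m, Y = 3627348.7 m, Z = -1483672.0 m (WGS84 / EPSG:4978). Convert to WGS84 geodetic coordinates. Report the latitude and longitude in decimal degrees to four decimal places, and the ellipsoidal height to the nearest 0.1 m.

λ = atan2(Y, X) = 35.79309977°; p = √(X²+Y²) = 6202080.4 m.
Bowring's method on WGS84 (a = 6378137 m, b = 6356752.314 m) gives φ = -13.54090003°, h = 100.939 m.

lat -13.5409°, lon 35.7931°, h 100.9 m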